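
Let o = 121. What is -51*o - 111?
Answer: -6282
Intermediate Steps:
-51*o - 111 = -51*121 - 111 = -6171 - 111 = -6282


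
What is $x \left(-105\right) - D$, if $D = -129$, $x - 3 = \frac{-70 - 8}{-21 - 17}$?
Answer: $- \frac{7629}{19} \approx -401.53$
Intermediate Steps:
$x = \frac{96}{19}$ ($x = 3 + \frac{-70 - 8}{-21 - 17} = 3 - \frac{78}{-38} = 3 - - \frac{39}{19} = 3 + \frac{39}{19} = \frac{96}{19} \approx 5.0526$)
$x \left(-105\right) - D = \frac{96}{19} \left(-105\right) - -129 = - \frac{10080}{19} + 129 = - \frac{7629}{19}$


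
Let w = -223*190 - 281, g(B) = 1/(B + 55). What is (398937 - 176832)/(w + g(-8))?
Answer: -10438935/2004596 ≈ -5.2075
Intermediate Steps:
g(B) = 1/(55 + B)
w = -42651 (w = -42370 - 281 = -42651)
(398937 - 176832)/(w + g(-8)) = (398937 - 176832)/(-42651 + 1/(55 - 8)) = 222105/(-42651 + 1/47) = 222105/(-2004596/47) = 222105*(-47/2004596) = -10438935/2004596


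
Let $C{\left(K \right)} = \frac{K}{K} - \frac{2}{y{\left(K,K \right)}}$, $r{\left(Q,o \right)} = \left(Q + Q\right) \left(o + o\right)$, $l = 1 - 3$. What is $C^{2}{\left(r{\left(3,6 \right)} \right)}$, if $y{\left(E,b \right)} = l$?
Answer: $4$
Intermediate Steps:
$l = -2$ ($l = 1 - 3 = -2$)
$y{\left(E,b \right)} = -2$
$r{\left(Q,o \right)} = 4 Q o$ ($r{\left(Q,o \right)} = 2 Q 2 o = 4 Q o$)
$C{\left(K \right)} = 2$ ($C{\left(K \right)} = \frac{K}{K} - \frac{2}{-2} = 1 - -1 = 1 + 1 = 2$)
$C^{2}{\left(r{\left(3,6 \right)} \right)} = 2^{2} = 4$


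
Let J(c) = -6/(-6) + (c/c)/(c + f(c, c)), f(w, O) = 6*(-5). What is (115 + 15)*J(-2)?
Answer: 2015/16 ≈ 125.94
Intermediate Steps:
f(w, O) = -30
J(c) = 1 + 1/(-30 + c) (J(c) = -6/(-6) + (c/c)/(c - 30) = -6*(-⅙) + 1/(-30 + c) = 1 + 1/(-30 + c))
(115 + 15)*J(-2) = (115 + 15)*((-29 - 2)/(-30 - 2)) = 130*(-31/(-32)) = 130*(-1/32*(-31)) = 130*(31/32) = 2015/16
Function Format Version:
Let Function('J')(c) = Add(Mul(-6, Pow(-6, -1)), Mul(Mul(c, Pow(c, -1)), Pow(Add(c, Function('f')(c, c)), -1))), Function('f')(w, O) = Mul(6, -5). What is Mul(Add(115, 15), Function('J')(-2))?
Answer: Rational(2015, 16) ≈ 125.94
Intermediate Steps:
Function('f')(w, O) = -30
Function('J')(c) = Add(1, Pow(Add(-30, c), -1)) (Function('J')(c) = Add(Mul(-6, Pow(-6, -1)), Mul(Mul(c, Pow(c, -1)), Pow(Add(c, -30), -1))) = Add(Mul(-6, Rational(-1, 6)), Mul(1, Pow(Add(-30, c), -1))) = Add(1, Pow(Add(-30, c), -1)))
Mul(Add(115, 15), Function('J')(-2)) = Mul(Add(115, 15), Mul(Pow(Add(-30, -2), -1), Add(-29, -2))) = Mul(130, Mul(Pow(-32, -1), -31)) = Mul(130, Mul(Rational(-1, 32), -31)) = Mul(130, Rational(31, 32)) = Rational(2015, 16)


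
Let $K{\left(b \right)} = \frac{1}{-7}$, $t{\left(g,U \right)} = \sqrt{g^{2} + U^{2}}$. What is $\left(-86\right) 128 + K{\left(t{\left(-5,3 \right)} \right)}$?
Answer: $- \frac{77057}{7} \approx -11008.0$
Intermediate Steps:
$t{\left(g,U \right)} = \sqrt{U^{2} + g^{2}}$
$K{\left(b \right)} = - \frac{1}{7}$
$\left(-86\right) 128 + K{\left(t{\left(-5,3 \right)} \right)} = \left(-86\right) 128 - \frac{1}{7} = -11008 - \frac{1}{7} = - \frac{77057}{7}$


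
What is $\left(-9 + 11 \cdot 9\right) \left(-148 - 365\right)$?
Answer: $-46170$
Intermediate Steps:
$\left(-9 + 11 \cdot 9\right) \left(-148 - 365\right) = \left(-9 + 99\right) \left(-513\right) = 90 \left(-513\right) = -46170$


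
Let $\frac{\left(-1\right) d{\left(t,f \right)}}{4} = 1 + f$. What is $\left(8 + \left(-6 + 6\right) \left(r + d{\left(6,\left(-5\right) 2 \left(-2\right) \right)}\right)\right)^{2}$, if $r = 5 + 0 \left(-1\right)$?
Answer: $64$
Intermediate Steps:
$r = 5$ ($r = 5 + 0 = 5$)
$d{\left(t,f \right)} = -4 - 4 f$ ($d{\left(t,f \right)} = - 4 \left(1 + f\right) = -4 - 4 f$)
$\left(8 + \left(-6 + 6\right) \left(r + d{\left(6,\left(-5\right) 2 \left(-2\right) \right)}\right)\right)^{2} = \left(8 + \left(-6 + 6\right) \left(5 - \left(4 + 4 \left(-5\right) 2 \left(-2\right)\right)\right)\right)^{2} = \left(8 + 0 \left(5 - \left(4 + 4 \left(\left(-10\right) \left(-2\right)\right)\right)\right)\right)^{2} = \left(8 + 0 \left(5 - 84\right)\right)^{2} = \left(8 + 0 \left(-79\right)\right)^{2} = \left(8 + 0\right)^{2} = 8^{2} = 64$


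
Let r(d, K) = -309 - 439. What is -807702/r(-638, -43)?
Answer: 403851/374 ≈ 1079.8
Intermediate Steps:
r(d, K) = -748
-807702/r(-638, -43) = -807702/(-748) = -807702*(-1/748) = 403851/374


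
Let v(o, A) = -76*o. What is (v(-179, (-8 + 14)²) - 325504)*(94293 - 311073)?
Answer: 67613682000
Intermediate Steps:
(v(-179, (-8 + 14)²) - 325504)*(94293 - 311073) = (-76*(-179) - 325504)*(94293 - 311073) = (13604 - 325504)*(-216780) = -311900*(-216780) = 67613682000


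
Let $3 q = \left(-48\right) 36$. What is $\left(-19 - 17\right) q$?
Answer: $20736$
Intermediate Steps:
$q = -576$ ($q = \frac{\left(-48\right) 36}{3} = \frac{1}{3} \left(-1728\right) = -576$)
$\left(-19 - 17\right) q = \left(-19 - 17\right) \left(-576\right) = \left(-36\right) \left(-576\right) = 20736$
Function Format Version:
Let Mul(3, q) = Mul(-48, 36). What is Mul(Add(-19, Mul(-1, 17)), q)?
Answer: 20736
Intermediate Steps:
q = -576 (q = Mul(Rational(1, 3), Mul(-48, 36)) = Mul(Rational(1, 3), -1728) = -576)
Mul(Add(-19, Mul(-1, 17)), q) = Mul(Add(-19, Mul(-1, 17)), -576) = Mul(Add(-19, -17), -576) = Mul(-36, -576) = 20736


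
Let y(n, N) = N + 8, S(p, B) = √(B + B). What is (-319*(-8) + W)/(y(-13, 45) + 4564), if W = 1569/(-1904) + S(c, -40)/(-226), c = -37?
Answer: 4857439/8790768 - 2*I*√5/521721 ≈ 0.55256 - 8.5719e-6*I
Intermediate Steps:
S(p, B) = √2*√B (S(p, B) = √(2*B) = √2*√B)
y(n, N) = 8 + N
W = -1569/1904 - 2*I*√5/113 (W = 1569/(-1904) + (√2*√(-40))/(-226) = 1569*(-1/1904) + (√2*(2*I*√10))*(-1/226) = -1569/1904 + (4*I*√5)*(-1/226) = -1569/1904 - 2*I*√5/113 ≈ -0.82405 - 0.039576*I)
(-319*(-8) + W)/(y(-13, 45) + 4564) = (-319*(-8) + (-1569/1904 - 2*I*√5/113))/((8 + 45) + 4564) = (2552 + (-1569/1904 - 2*I*√5/113))/(53 + 4564) = (4857439/1904 - 2*I*√5/113)/4617 = (4857439/1904 - 2*I*√5/113)*(1/4617) = 4857439/8790768 - 2*I*√5/521721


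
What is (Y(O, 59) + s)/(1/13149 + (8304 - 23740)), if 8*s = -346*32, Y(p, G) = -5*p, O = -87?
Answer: 12478401/202967963 ≈ 0.061480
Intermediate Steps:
s = -1384 (s = (-346*32)/8 = (⅛)*(-11072) = -1384)
(Y(O, 59) + s)/(1/13149 + (8304 - 23740)) = (-5*(-87) - 1384)/(1/13149 + (8304 - 23740)) = (435 - 1384)/(1/13149 - 15436) = -949/(-202967963/13149) = -949*(-13149/202967963) = 12478401/202967963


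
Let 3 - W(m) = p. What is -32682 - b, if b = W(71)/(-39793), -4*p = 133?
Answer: -5202059159/159172 ≈ -32682.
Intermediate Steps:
p = -133/4 (p = -1/4*133 = -133/4 ≈ -33.250)
W(m) = 145/4 (W(m) = 3 - 1*(-133/4) = 3 + 133/4 = 145/4)
b = -145/159172 (b = (145/4)/(-39793) = (145/4)*(-1/39793) = -145/159172 ≈ -0.00091096)
-32682 - b = -32682 - 1*(-145/159172) = -32682 + 145/159172 = -5202059159/159172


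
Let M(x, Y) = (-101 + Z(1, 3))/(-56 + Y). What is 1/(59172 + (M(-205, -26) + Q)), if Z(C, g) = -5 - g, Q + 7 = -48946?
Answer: 82/838067 ≈ 9.7844e-5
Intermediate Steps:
Q = -48953 (Q = -7 - 48946 = -48953)
M(x, Y) = -109/(-56 + Y) (M(x, Y) = (-101 + (-5 - 1*3))/(-56 + Y) = (-101 + (-5 - 3))/(-56 + Y) = (-101 - 8)/(-56 + Y) = -109/(-56 + Y))
1/(59172 + (M(-205, -26) + Q)) = 1/(59172 + (-109/(-56 - 26) - 48953)) = 1/(59172 + (-109/(-82) - 48953)) = 1/(59172 + (-109*(-1/82) - 48953)) = 1/(59172 + (109/82 - 48953)) = 1/(59172 - 4014037/82) = 1/(838067/82) = 82/838067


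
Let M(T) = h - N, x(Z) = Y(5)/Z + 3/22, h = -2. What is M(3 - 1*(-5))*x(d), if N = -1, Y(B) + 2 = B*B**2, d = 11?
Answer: -249/22 ≈ -11.318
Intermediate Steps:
Y(B) = -2 + B**3 (Y(B) = -2 + B*B**2 = -2 + B**3)
x(Z) = 3/22 + 123/Z (x(Z) = (-2 + 5**3)/Z + 3/22 = (-2 + 125)/Z + 3*(1/22) = 123/Z + 3/22 = 3/22 + 123/Z)
M(T) = -1 (M(T) = -2 - 1*(-1) = -2 + 1 = -1)
M(3 - 1*(-5))*x(d) = -(3/22 + 123/11) = -1*249/22 = -249/22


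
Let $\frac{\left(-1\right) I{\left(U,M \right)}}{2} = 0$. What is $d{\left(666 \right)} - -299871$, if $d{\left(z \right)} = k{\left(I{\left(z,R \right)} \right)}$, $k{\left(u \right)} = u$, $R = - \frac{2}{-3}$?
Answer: $299871$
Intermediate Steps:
$R = \frac{2}{3}$ ($R = \left(-2\right) \left(- \frac{1}{3}\right) = \frac{2}{3} \approx 0.66667$)
$I{\left(U,M \right)} = 0$ ($I{\left(U,M \right)} = \left(-2\right) 0 = 0$)
$d{\left(z \right)} = 0$
$d{\left(666 \right)} - -299871 = 0 - -299871 = 0 + 299871 = 299871$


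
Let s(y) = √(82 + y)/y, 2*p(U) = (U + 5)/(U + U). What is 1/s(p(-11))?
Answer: 3*√39754/39754 ≈ 0.015046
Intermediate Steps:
p(U) = (5 + U)/(4*U) (p(U) = ((U + 5)/(U + U))/2 = ((5 + U)/((2*U)))/2 = ((5 + U)*(1/(2*U)))/2 = ((5 + U)/(2*U))/2 = (5 + U)/(4*U))
s(y) = √(82 + y)/y
1/s(p(-11)) = 1/(√(82 + (¼)*(5 - 11)/(-11))/(((¼)*(5 - 11)/(-11)))) = 1/(√(82 + (¼)*(-1/11)*(-6))/(((¼)*(-1/11)*(-6)))) = 1/(√(82 + 3/22)/(3/22)) = 1/(22*√(1807/22)/3) = 1/(22*(√39754/22)/3) = 1/(√39754/3) = 3*√39754/39754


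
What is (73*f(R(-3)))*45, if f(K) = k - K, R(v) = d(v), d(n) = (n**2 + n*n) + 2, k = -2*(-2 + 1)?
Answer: -59130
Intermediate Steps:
k = 2 (k = -2*(-1) = 2)
d(n) = 2 + 2*n**2 (d(n) = (n**2 + n**2) + 2 = 2*n**2 + 2 = 2 + 2*n**2)
R(v) = 2 + 2*v**2
f(K) = 2 - K
(73*f(R(-3)))*45 = (73*(2 - (2 + 2*(-3)**2)))*45 = (73*(2 - (2 + 2*9)))*45 = (73*(2 - (2 + 18)))*45 = (73*(2 - 1*20))*45 = (73*(2 - 20))*45 = (73*(-18))*45 = -1314*45 = -59130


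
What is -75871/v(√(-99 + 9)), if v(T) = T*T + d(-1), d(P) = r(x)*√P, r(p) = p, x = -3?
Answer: 44630/53 - 4463*I/159 ≈ 842.08 - 28.069*I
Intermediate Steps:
d(P) = -3*√P
v(T) = T² - 3*I (v(T) = T*T - 3*I = T² - 3*I)
-75871/v(√(-99 + 9)) = -75871/((√(-99 + 9))² - 3*I) = -75871/((√(-90))² - 3*I) = -75871/((3*I*√10)² - 3*I) = -75871*(-90 + 3*I)/8109 = -4463*(-90 + 3*I)/477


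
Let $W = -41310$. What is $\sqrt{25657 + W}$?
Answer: $i \sqrt{15653} \approx 125.11 i$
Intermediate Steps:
$\sqrt{25657 + W} = \sqrt{25657 - 41310} = \sqrt{-15653} = i \sqrt{15653}$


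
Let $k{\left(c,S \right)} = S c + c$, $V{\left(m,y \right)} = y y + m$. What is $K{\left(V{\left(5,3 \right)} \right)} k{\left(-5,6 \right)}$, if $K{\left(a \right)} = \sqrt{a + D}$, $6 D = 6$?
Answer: $- 35 \sqrt{15} \approx -135.55$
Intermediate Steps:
$D = 1$ ($D = \frac{1}{6} \cdot 6 = 1$)
$V{\left(m,y \right)} = m + y^{2}$ ($V{\left(m,y \right)} = y^{2} + m = m + y^{2}$)
$k{\left(c,S \right)} = c + S c$
$K{\left(a \right)} = \sqrt{1 + a}$ ($K{\left(a \right)} = \sqrt{a + 1} = \sqrt{1 + a}$)
$K{\left(V{\left(5,3 \right)} \right)} k{\left(-5,6 \right)} = \sqrt{1 + \left(5 + 3^{2}\right)} \left(- 5 \left(1 + 6\right)\right) = \sqrt{1 + \left(5 + 9\right)} \left(\left(-5\right) 7\right) = \sqrt{1 + 14} \left(-35\right) = \sqrt{15} \left(-35\right) = - 35 \sqrt{15}$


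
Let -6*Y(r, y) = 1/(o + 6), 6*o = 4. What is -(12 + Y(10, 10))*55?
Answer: -5269/8 ≈ -658.63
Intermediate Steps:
o = 2/3 (o = (1/6)*4 = 2/3 ≈ 0.66667)
Y(r, y) = -1/40 (Y(r, y) = -1/(6*(2/3 + 6)) = -1/(6*20/3) = -1/6*3/20 = -1/40)
-(12 + Y(10, 10))*55 = -(12 - 1/40)*55 = -479*55/40 = -1*5269/8 = -5269/8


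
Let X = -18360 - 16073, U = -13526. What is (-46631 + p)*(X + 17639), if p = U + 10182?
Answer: 839280150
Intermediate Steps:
X = -34433
p = -3344 (p = -13526 + 10182 = -3344)
(-46631 + p)*(X + 17639) = (-46631 - 3344)*(-34433 + 17639) = -49975*(-16794) = 839280150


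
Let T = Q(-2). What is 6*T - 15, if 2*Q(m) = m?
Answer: -21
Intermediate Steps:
Q(m) = m/2
T = -1 (T = (½)*(-2) = -1)
6*T - 15 = 6*(-1) - 15 = -6 - 15 = -21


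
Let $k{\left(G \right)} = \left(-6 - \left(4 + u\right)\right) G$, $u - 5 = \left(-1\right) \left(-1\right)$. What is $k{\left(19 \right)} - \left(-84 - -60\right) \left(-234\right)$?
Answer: $-5920$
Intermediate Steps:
$u = 6$ ($u = 5 - -1 = 5 + 1 = 6$)
$k{\left(G \right)} = - 16 G$ ($k{\left(G \right)} = \left(-6 - 10\right) G = - 16 G$)
$k{\left(19 \right)} - \left(-84 - -60\right) \left(-234\right) = \left(-16\right) 19 - \left(-84 - -60\right) \left(-234\right) = -304 - \left(-84 + 60\right) \left(-234\right) = -304 - \left(-24\right) \left(-234\right) = -304 - 5616 = -5920$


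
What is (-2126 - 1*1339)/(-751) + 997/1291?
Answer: 5222062/969541 ≈ 5.3861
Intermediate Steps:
(-2126 - 1*1339)/(-751) + 997/1291 = (-2126 - 1339)*(-1/751) + 997*(1/1291) = -3465*(-1/751) + 997/1291 = 3465/751 + 997/1291 = 5222062/969541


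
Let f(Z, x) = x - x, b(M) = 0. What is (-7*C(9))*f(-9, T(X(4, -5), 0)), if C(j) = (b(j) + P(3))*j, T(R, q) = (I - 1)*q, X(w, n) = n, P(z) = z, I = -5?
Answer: 0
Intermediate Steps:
T(R, q) = -6*q (T(R, q) = (-5 - 1)*q = -6*q)
f(Z, x) = 0
C(j) = 3*j (C(j) = (0 + 3)*j = 3*j)
(-7*C(9))*f(-9, T(X(4, -5), 0)) = -21*9*0 = -7*27*0 = -189*0 = 0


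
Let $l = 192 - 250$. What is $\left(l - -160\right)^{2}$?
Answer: $10404$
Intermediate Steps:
$l = -58$ ($l = 192 - 250 = -58$)
$\left(l - -160\right)^{2} = \left(-58 - -160\right)^{2} = \left(-58 + \left(-36 + 196\right)\right)^{2} = \left(-58 + 160\right)^{2} = 102^{2} = 10404$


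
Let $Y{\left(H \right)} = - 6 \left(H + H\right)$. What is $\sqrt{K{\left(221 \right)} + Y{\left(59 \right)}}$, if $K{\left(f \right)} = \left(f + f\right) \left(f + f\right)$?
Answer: $4 \sqrt{12166} \approx 441.2$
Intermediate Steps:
$K{\left(f \right)} = 4 f^{2}$ ($K{\left(f \right)} = 2 f 2 f = 4 f^{2}$)
$Y{\left(H \right)} = - 12 H$ ($Y{\left(H \right)} = - 6 \cdot 2 H = - 12 H$)
$\sqrt{K{\left(221 \right)} + Y{\left(59 \right)}} = \sqrt{4 \cdot 221^{2} - 708} = \sqrt{4 \cdot 48841 - 708} = \sqrt{195364 - 708} = \sqrt{194656} = 4 \sqrt{12166}$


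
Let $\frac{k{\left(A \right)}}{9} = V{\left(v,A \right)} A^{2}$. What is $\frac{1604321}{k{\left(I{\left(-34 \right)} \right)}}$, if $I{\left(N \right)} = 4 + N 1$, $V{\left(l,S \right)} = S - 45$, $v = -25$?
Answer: $- \frac{1604321}{607500} \approx -2.6409$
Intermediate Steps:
$V{\left(l,S \right)} = -45 + S$
$I{\left(N \right)} = 4 + N$
$k{\left(A \right)} = 9 A^{2} \left(-45 + A\right)$ ($k{\left(A \right)} = 9 \left(-45 + A\right) A^{2} = 9 A^{2} \left(-45 + A\right)$)
$\frac{1604321}{k{\left(I{\left(-34 \right)} \right)}} = \frac{1604321}{9 \left(4 - 34\right)^{2} \left(-45 + \left(4 - 34\right)\right)} = \frac{1604321}{9 \left(-30\right)^{2} \left(-45 - 30\right)} = \frac{1604321}{9 \cdot 900 \left(-75\right)} = \frac{1604321}{-607500} = 1604321 \left(- \frac{1}{607500}\right) = - \frac{1604321}{607500}$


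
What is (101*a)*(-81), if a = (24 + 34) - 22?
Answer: -294516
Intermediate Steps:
a = 36 (a = 58 - 22 = 36)
(101*a)*(-81) = (101*36)*(-81) = 3636*(-81) = -294516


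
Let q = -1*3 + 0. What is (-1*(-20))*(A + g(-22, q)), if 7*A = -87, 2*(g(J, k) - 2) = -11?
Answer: -2230/7 ≈ -318.57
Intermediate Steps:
q = -3 (q = -3 + 0 = -3)
g(J, k) = -7/2 (g(J, k) = 2 + (½)*(-11) = 2 - 11/2 = -7/2)
A = -87/7 (A = (⅐)*(-87) = -87/7 ≈ -12.429)
(-1*(-20))*(A + g(-22, q)) = (-1*(-20))*(-87/7 - 7/2) = 20*(-223/14) = -2230/7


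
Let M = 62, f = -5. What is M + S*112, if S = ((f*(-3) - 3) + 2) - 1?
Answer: 1518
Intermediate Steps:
S = 13 (S = ((-5*(-3) - 3) + 2) - 1 = ((15 - 3) + 2) - 1 = (12 + 2) - 1 = 14 - 1 = 13)
M + S*112 = 62 + 13*112 = 62 + 1456 = 1518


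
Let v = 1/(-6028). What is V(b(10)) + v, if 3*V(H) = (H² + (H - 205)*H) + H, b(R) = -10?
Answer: 13502717/18084 ≈ 746.67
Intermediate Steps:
V(H) = H/3 + H²/3 + H*(-205 + H)/3 (V(H) = ((H² + (H - 205)*H) + H)/3 = ((H² + (-205 + H)*H) + H)/3 = ((H² + H*(-205 + H)) + H)/3 = (H + H² + H*(-205 + H))/3 = H/3 + H²/3 + H*(-205 + H)/3)
v = -1/6028 ≈ -0.00016589
V(b(10)) + v = (⅔)*(-10)*(-102 - 10) - 1/6028 = (⅔)*(-10)*(-112) - 1/6028 = 2240/3 - 1/6028 = 13502717/18084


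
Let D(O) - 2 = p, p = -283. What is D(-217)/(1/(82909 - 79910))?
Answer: -842719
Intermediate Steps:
D(O) = -281 (D(O) = 2 - 283 = -281)
D(-217)/(1/(82909 - 79910)) = -281/(1/(82909 - 79910)) = -281/(1/2999) = -281/1/2999 = -281*2999 = -842719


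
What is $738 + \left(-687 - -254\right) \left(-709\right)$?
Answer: $307735$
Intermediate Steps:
$738 + \left(-687 - -254\right) \left(-709\right) = 738 + \left(-687 + 254\right) \left(-709\right) = 738 - -306997 = 738 + 306997 = 307735$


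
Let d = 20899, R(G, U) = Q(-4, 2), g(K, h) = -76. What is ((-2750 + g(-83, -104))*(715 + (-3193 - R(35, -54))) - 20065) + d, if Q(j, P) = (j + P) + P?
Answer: 7003662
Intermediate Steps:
Q(j, P) = j + 2*P (Q(j, P) = (P + j) + P = j + 2*P)
R(G, U) = 0 (R(G, U) = -4 + 2*2 = -4 + 4 = 0)
((-2750 + g(-83, -104))*(715 + (-3193 - R(35, -54))) - 20065) + d = ((-2750 - 76)*(715 + (-3193 - 1*0)) - 20065) + 20899 = (-2826*(715 + (-3193 + 0)) - 20065) + 20899 = (-2826*(715 - 3193) - 20065) + 20899 = (-2826*(-2478) - 20065) + 20899 = (7002828 - 20065) + 20899 = 6982763 + 20899 = 7003662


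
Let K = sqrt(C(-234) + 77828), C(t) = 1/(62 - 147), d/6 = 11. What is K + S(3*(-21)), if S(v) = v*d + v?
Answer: -4221 + sqrt(562307215)/85 ≈ -3942.0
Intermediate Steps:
d = 66 (d = 6*11 = 66)
C(t) = -1/85 (C(t) = 1/(-85) = -1/85)
S(v) = 67*v (S(v) = v*66 + v = 66*v + v = 67*v)
K = sqrt(562307215)/85 (K = sqrt(-1/85 + 77828) = sqrt(6615379/85) = sqrt(562307215)/85 ≈ 278.98)
K + S(3*(-21)) = sqrt(562307215)/85 + 67*(3*(-21)) = sqrt(562307215)/85 + 67*(-63) = sqrt(562307215)/85 - 4221 = -4221 + sqrt(562307215)/85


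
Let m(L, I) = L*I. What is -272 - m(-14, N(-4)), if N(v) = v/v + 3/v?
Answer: -537/2 ≈ -268.50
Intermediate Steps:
N(v) = 1 + 3/v
m(L, I) = I*L
-272 - m(-14, N(-4)) = -272 - (3 - 4)/(-4)*(-14) = -272 - (-¼*(-1))*(-14) = -272 - (-14)/4 = -272 - 1*(-7/2) = -272 + 7/2 = -537/2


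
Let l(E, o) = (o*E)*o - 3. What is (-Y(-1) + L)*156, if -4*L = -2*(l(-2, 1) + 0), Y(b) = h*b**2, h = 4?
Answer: -1014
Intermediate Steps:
l(E, o) = -3 + E*o**2 (l(E, o) = (E*o)*o - 3 = E*o**2 - 3 = -3 + E*o**2)
Y(b) = 4*b**2
L = -5/2 (L = -(-1)*((-3 - 2*1**2) + 0)/2 = -(-1)*((-3 - 2*1) + 0)/2 = -(-1)*((-3 - 2) + 0)/2 = -(-1)*(-5 + 0)/2 = -(-1)*(-5)/2 = -1/4*10 = -5/2 ≈ -2.5000)
(-Y(-1) + L)*156 = (-4*(-1)**2 - 5/2)*156 = (-4 - 5/2)*156 = -13/2*156 = -1014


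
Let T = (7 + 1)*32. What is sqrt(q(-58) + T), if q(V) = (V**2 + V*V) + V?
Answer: sqrt(6926) ≈ 83.223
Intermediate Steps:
q(V) = V + 2*V**2 (q(V) = (V**2 + V**2) + V = 2*V**2 + V = V + 2*V**2)
T = 256 (T = 8*32 = 256)
sqrt(q(-58) + T) = sqrt(-58*(1 + 2*(-58)) + 256) = sqrt(-58*(1 - 116) + 256) = sqrt(-58*(-115) + 256) = sqrt(6670 + 256) = sqrt(6926)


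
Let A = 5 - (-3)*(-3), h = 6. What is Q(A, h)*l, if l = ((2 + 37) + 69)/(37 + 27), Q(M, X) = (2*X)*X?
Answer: 243/2 ≈ 121.50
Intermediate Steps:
A = -4 (A = 5 - 3*3 = 5 - 9 = -4)
Q(M, X) = 2*X²
l = 27/16 (l = (39 + 69)/64 = 108*(1/64) = 27/16 ≈ 1.6875)
Q(A, h)*l = (2*6²)*(27/16) = (2*36)*(27/16) = 72*(27/16) = 243/2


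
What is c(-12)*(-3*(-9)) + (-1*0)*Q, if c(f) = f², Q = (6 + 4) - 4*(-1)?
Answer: 3888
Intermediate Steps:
Q = 14 (Q = 10 + 4 = 14)
c(-12)*(-3*(-9)) + (-1*0)*Q = (-12)²*(-3*(-9)) - 1*0*14 = 144*27 + 0*14 = 3888 + 0 = 3888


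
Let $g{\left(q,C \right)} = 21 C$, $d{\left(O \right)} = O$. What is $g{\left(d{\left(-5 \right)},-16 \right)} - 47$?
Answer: $-383$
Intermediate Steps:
$g{\left(d{\left(-5 \right)},-16 \right)} - 47 = 21 \left(-16\right) - 47 = -336 - 47 = -383$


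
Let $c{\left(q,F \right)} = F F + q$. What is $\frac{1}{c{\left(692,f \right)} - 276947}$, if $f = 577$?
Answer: $\frac{1}{56674} \approx 1.7645 \cdot 10^{-5}$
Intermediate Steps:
$c{\left(q,F \right)} = q + F^{2}$ ($c{\left(q,F \right)} = F^{2} + q = q + F^{2}$)
$\frac{1}{c{\left(692,f \right)} - 276947} = \frac{1}{\left(692 + 577^{2}\right) - 276947} = \frac{1}{\left(692 + 332929\right) - 276947} = \frac{1}{333621 - 276947} = \frac{1}{56674}$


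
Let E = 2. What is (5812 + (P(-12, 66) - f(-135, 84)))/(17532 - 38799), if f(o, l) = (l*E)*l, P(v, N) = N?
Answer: 8234/21267 ≈ 0.38717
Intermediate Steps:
f(o, l) = 2*l**2 (f(o, l) = (l*2)*l = (2*l)*l = 2*l**2)
(5812 + (P(-12, 66) - f(-135, 84)))/(17532 - 38799) = (5812 + (66 - 2*84**2))/(17532 - 38799) = (5812 + (66 - 2*7056))/(-21267) = (5812 + (66 - 1*14112))*(-1/21267) = (5812 + (66 - 14112))*(-1/21267) = (5812 - 14046)*(-1/21267) = -8234*(-1/21267) = 8234/21267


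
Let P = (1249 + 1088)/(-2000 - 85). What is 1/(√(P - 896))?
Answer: -I*√433331805/623499 ≈ -0.033387*I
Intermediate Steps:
P = -779/695 (P = 2337/(-2085) = 2337*(-1/2085) = -779/695 ≈ -1.1209)
1/(√(P - 896)) = 1/(√(-779/695 - 896)) = 1/(√(-623499/695)) = 1/(I*√433331805/695) = -I*√433331805/623499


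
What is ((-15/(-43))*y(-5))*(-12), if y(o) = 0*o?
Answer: 0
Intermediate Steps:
y(o) = 0
((-15/(-43))*y(-5))*(-12) = (-15/(-43)*0)*(-12) = (-15*(-1/43)*0)*(-12) = ((15/43)*0)*(-12) = 0*(-12) = 0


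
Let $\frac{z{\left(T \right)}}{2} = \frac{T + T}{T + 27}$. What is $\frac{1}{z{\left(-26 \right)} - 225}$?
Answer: $- \frac{1}{329} \approx -0.0030395$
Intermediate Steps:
$z{\left(T \right)} = \frac{4 T}{27 + T}$ ($z{\left(T \right)} = 2 \frac{T + T}{T + 27} = 2 \frac{2 T}{27 + T} = \frac{4 T}{27 + T}$)
$\frac{1}{z{\left(-26 \right)} - 225} = \frac{1}{4 \left(-26\right) \frac{1}{27 - 26} - 225} = \frac{1}{4 \left(-26\right) 1^{-1} - 225} = \frac{1}{4 \left(-26\right) 1 - 225} = \frac{1}{-104 - 225} = \frac{1}{-329} = - \frac{1}{329}$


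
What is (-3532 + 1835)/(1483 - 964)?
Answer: -1697/519 ≈ -3.2697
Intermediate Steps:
(-3532 + 1835)/(1483 - 964) = -1697/519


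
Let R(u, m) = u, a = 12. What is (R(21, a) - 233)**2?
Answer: 44944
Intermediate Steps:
(R(21, a) - 233)**2 = (21 - 233)**2 = (-212)**2 = 44944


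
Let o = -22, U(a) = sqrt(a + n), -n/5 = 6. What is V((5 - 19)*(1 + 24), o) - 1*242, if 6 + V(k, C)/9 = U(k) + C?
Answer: -494 + 18*I*sqrt(95) ≈ -494.0 + 175.44*I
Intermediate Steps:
n = -30 (n = -5*6 = -30)
U(a) = sqrt(-30 + a) (U(a) = sqrt(a - 30) = sqrt(-30 + a))
V(k, C) = -54 + 9*C + 9*sqrt(-30 + k) (V(k, C) = -54 + 9*(sqrt(-30 + k) + C) = -54 + 9*(C + sqrt(-30 + k)) = -54 + (9*C + 9*sqrt(-30 + k)) = -54 + 9*C + 9*sqrt(-30 + k))
V((5 - 19)*(1 + 24), o) - 1*242 = (-54 + 9*(-22) + 9*sqrt(-30 + (5 - 19)*(1 + 24))) - 1*242 = (-54 - 198 + 9*sqrt(-30 - 14*25)) - 242 = (-54 - 198 + 9*sqrt(-30 - 350)) - 242 = (-54 - 198 + 9*sqrt(-380)) - 242 = (-54 - 198 + 9*(2*I*sqrt(95))) - 242 = (-54 - 198 + 18*I*sqrt(95)) - 242 = (-252 + 18*I*sqrt(95)) - 242 = -494 + 18*I*sqrt(95)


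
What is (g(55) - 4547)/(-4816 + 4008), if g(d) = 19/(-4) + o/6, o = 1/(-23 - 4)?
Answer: 1474769/261792 ≈ 5.6334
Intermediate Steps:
o = -1/27 (o = 1/(-27) = -1/27 ≈ -0.037037)
g(d) = -1541/324 (g(d) = 19/(-4) - 1/27/6 = 19*(-¼) - 1/27*⅙ = -19/4 - 1/162 = -1541/324)
(g(55) - 4547)/(-4816 + 4008) = (-1541/324 - 4547)/(-4816 + 4008) = -1474769/324/(-808) = -1474769/324*(-1/808) = 1474769/261792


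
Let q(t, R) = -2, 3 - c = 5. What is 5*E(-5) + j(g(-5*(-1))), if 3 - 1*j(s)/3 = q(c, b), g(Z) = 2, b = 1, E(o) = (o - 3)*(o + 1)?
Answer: 175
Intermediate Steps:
E(o) = (1 + o)*(-3 + o) (E(o) = (-3 + o)*(1 + o) = (1 + o)*(-3 + o))
c = -2 (c = 3 - 1*5 = 3 - 5 = -2)
j(s) = 15 (j(s) = 9 - 3*(-2) = 9 + 6 = 15)
5*E(-5) + j(g(-5*(-1))) = 5*(-3 + (-5)**2 - 2*(-5)) + 15 = 5*(-3 + 25 + 10) + 15 = 5*32 + 15 = 160 + 15 = 175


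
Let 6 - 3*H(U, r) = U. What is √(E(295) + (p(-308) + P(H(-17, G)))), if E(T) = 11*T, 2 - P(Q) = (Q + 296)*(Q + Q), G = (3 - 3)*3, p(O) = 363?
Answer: 2*I*√2354/3 ≈ 32.345*I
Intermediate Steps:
G = 0 (G = 0*3 = 0)
H(U, r) = 2 - U/3
P(Q) = 2 - 2*Q*(296 + Q) (P(Q) = 2 - (Q + 296)*(Q + Q) = 2 - (296 + Q)*2*Q = 2 - 2*Q*(296 + Q))
√(E(295) + (p(-308) + P(H(-17, G)))) = √(11*295 + (363 + (2 - 592*(2 - ⅓*(-17)) - 2*(2 - ⅓*(-17))²))) = √(3245 + (363 + (2 - 592*(2 + 17/3) - 2*(2 + 17/3)²))) = √(3245 + (363 + (2 - 592*23/3 - 2*(23/3)²))) = √(3245 + (363 + (2 - 13616/3 - 2*529/9))) = √(3245 + (363 + (2 - 13616/3 - 1058/9))) = √(3245 + (363 - 41888/9)) = √(3245 - 38621/9) = √(-9416/9) = 2*I*√2354/3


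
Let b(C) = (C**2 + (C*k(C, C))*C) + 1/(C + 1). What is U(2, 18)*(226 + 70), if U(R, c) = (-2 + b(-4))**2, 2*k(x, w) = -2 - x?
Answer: 2344616/9 ≈ 2.6051e+5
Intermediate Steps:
k(x, w) = -1 - x/2 (k(x, w) = (-2 - x)/2 = -1 - x/2)
b(C) = C**2 + 1/(1 + C) + C**2*(-1 - C/2) (b(C) = (C**2 + (C*(-1 - C/2))*C) + 1/(C + 1) = (C**2 + C**2*(-1 - C/2)) + 1/(1 + C) = C**2 + 1/(1 + C) + C**2*(-1 - C/2))
U(R, c) = 7921/9 (U(R, c) = (-2 + (2 - 1*(-4)**3 - 1*(-4)**4)/(2*(1 - 4)))**2 = (-2 + (1/2)*(2 - 1*(-64) - 1*256)/(-3))**2 = (-2 + (1/2)*(-1/3)*(2 + 64 - 256))**2 = (-2 + (1/2)*(-1/3)*(-190))**2 = (-2 + 95/3)**2 = (89/3)**2 = 7921/9)
U(2, 18)*(226 + 70) = 7921*(226 + 70)/9 = (7921/9)*296 = 2344616/9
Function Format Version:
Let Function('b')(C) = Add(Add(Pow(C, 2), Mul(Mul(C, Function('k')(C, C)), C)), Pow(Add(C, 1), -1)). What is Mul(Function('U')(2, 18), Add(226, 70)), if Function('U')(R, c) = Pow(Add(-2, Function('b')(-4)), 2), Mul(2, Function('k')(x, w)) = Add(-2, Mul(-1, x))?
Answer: Rational(2344616, 9) ≈ 2.6051e+5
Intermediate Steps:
Function('k')(x, w) = Add(-1, Mul(Rational(-1, 2), x)) (Function('k')(x, w) = Mul(Rational(1, 2), Add(-2, Mul(-1, x))) = Add(-1, Mul(Rational(-1, 2), x)))
Function('b')(C) = Add(Pow(C, 2), Pow(Add(1, C), -1), Mul(Pow(C, 2), Add(-1, Mul(Rational(-1, 2), C)))) (Function('b')(C) = Add(Add(Pow(C, 2), Mul(Mul(C, Add(-1, Mul(Rational(-1, 2), C))), C)), Pow(Add(C, 1), -1)) = Add(Add(Pow(C, 2), Mul(Pow(C, 2), Add(-1, Mul(Rational(-1, 2), C)))), Pow(Add(1, C), -1)) = Add(Pow(C, 2), Pow(Add(1, C), -1), Mul(Pow(C, 2), Add(-1, Mul(Rational(-1, 2), C)))))
Function('U')(R, c) = Rational(7921, 9) (Function('U')(R, c) = Pow(Add(-2, Mul(Rational(1, 2), Pow(Add(1, -4), -1), Add(2, Mul(-1, Pow(-4, 3)), Mul(-1, Pow(-4, 4))))), 2) = Pow(Add(-2, Mul(Rational(1, 2), Pow(-3, -1), Add(2, Mul(-1, -64), Mul(-1, 256)))), 2) = Pow(Add(-2, Mul(Rational(1, 2), Rational(-1, 3), Add(2, 64, -256))), 2) = Pow(Add(-2, Mul(Rational(1, 2), Rational(-1, 3), -190)), 2) = Pow(Add(-2, Rational(95, 3)), 2) = Pow(Rational(89, 3), 2) = Rational(7921, 9))
Mul(Function('U')(2, 18), Add(226, 70)) = Mul(Rational(7921, 9), Add(226, 70)) = Mul(Rational(7921, 9), 296) = Rational(2344616, 9)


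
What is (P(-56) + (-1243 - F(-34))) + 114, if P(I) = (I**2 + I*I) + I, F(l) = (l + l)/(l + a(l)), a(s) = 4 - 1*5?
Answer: 177977/35 ≈ 5085.1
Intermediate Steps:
a(s) = -1 (a(s) = 4 - 5 = -1)
F(l) = 2*l/(-1 + l) (F(l) = (l + l)/(l - 1) = (2*l)/(-1 + l) = 2*l/(-1 + l))
P(I) = I + 2*I**2 (P(I) = (I**2 + I**2) + I = 2*I**2 + I = I + 2*I**2)
(P(-56) + (-1243 - F(-34))) + 114 = (-56*(1 + 2*(-56)) + (-1243 - 2*(-34)/(-1 - 34))) + 114 = (-56*(1 - 112) + (-1243 - 2*(-34)/(-35))) + 114 = (-56*(-111) + (-1243 - 2*(-34)*(-1)/35)) + 114 = (6216 + (-1243 - 1*68/35)) + 114 = (6216 + (-1243 - 68/35)) + 114 = (6216 - 43573/35) + 114 = 173987/35 + 114 = 177977/35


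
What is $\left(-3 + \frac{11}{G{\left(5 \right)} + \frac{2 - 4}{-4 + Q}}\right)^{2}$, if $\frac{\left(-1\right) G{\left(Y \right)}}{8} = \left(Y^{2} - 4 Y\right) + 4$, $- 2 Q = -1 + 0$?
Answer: $\frac{2486929}{250000} \approx 9.9477$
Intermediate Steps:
$Q = \frac{1}{2}$ ($Q = - \frac{-1 + 0}{2} = \left(- \frac{1}{2}\right) \left(-1\right) = \frac{1}{2} \approx 0.5$)
$G{\left(Y \right)} = -32 - 8 Y^{2} + 32 Y$ ($G{\left(Y \right)} = - 8 \left(\left(Y^{2} - 4 Y\right) + 4\right) = - 8 \left(4 + Y^{2} - 4 Y\right) = -32 - 8 Y^{2} + 32 Y$)
$\left(-3 + \frac{11}{G{\left(5 \right)} + \frac{2 - 4}{-4 + Q}}\right)^{2} = \left(-3 + \frac{11}{\left(-32 - 8 \cdot 5^{2} + 32 \cdot 5\right) + \frac{2 - 4}{-4 + \frac{1}{2}}}\right)^{2} = \left(-3 + \frac{11}{\left(-32 - 200 + 160\right) - \frac{2}{- \frac{7}{2}}}\right)^{2} = \left(-3 + \frac{11}{\left(-32 - 200 + 160\right) - - \frac{4}{7}}\right)^{2} = \left(-3 + \frac{11}{-72 + \frac{4}{7}}\right)^{2} = \left(-3 + \frac{11}{- \frac{500}{7}}\right)^{2} = \left(-3 + 11 \left(- \frac{7}{500}\right)\right)^{2} = \left(-3 - \frac{77}{500}\right)^{2} = \left(- \frac{1577}{500}\right)^{2} = \frac{2486929}{250000}$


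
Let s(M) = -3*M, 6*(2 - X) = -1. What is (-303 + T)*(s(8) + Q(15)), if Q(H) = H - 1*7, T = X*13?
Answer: 13192/3 ≈ 4397.3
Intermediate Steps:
X = 13/6 (X = 2 - ⅙*(-1) = 2 + ⅙ = 13/6 ≈ 2.1667)
T = 169/6 (T = (13/6)*13 = 169/6 ≈ 28.167)
Q(H) = -7 + H (Q(H) = H - 7 = -7 + H)
(-303 + T)*(s(8) + Q(15)) = (-303 + 169/6)*(-3*8 + (-7 + 15)) = -1649*(-24 + 8)/6 = -1649/6*(-16) = 13192/3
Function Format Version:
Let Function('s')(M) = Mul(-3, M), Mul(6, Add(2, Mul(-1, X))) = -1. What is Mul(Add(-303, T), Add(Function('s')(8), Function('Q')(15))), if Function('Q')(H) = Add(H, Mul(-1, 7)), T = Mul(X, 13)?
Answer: Rational(13192, 3) ≈ 4397.3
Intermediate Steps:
X = Rational(13, 6) (X = Add(2, Mul(Rational(-1, 6), -1)) = Add(2, Rational(1, 6)) = Rational(13, 6) ≈ 2.1667)
T = Rational(169, 6) (T = Mul(Rational(13, 6), 13) = Rational(169, 6) ≈ 28.167)
Function('Q')(H) = Add(-7, H) (Function('Q')(H) = Add(H, -7) = Add(-7, H))
Mul(Add(-303, T), Add(Function('s')(8), Function('Q')(15))) = Mul(Add(-303, Rational(169, 6)), Add(Mul(-3, 8), Add(-7, 15))) = Mul(Rational(-1649, 6), Add(-24, 8)) = Mul(Rational(-1649, 6), -16) = Rational(13192, 3)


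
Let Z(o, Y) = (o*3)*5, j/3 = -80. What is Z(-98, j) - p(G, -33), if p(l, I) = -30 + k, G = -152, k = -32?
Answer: -1408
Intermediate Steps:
j = -240 (j = 3*(-80) = -240)
Z(o, Y) = 15*o (Z(o, Y) = (3*o)*5 = 15*o)
p(l, I) = -62 (p(l, I) = -30 - 32 = -62)
Z(-98, j) - p(G, -33) = 15*(-98) - 1*(-62) = -1470 + 62 = -1408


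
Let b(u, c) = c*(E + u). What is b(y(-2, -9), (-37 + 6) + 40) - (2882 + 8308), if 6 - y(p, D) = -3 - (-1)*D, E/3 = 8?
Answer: -10812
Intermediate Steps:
E = 24 (E = 3*8 = 24)
y(p, D) = 9 - D (y(p, D) = 6 - (-3 - (-1)*D) = 6 - (-3 + D) = 6 + (3 - D) = 9 - D)
b(u, c) = c*(24 + u)
b(y(-2, -9), (-37 + 6) + 40) - (2882 + 8308) = ((-37 + 6) + 40)*(24 + (9 - 1*(-9))) - (2882 + 8308) = (-31 + 40)*(24 + (9 + 9)) - 1*11190 = 9*(24 + 18) - 11190 = 9*42 - 11190 = 378 - 11190 = -10812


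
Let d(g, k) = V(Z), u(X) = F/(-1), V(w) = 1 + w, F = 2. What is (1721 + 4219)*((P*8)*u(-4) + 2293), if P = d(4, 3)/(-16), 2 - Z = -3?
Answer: 13656060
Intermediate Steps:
Z = 5 (Z = 2 - 1*(-3) = 2 + 3 = 5)
u(X) = -2 (u(X) = 2/(-1) = 2*(-1) = -2)
d(g, k) = 6 (d(g, k) = 1 + 5 = 6)
P = -3/8 (P = 6/(-16) = 6*(-1/16) = -3/8 ≈ -0.37500)
(1721 + 4219)*((P*8)*u(-4) + 2293) = (1721 + 4219)*(-3/8*8*(-2) + 2293) = 5940*(-3*(-2) + 2293) = 5940*(6 + 2293) = 5940*2299 = 13656060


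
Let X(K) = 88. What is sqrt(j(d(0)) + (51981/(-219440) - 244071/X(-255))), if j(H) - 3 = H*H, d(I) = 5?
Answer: I*sqrt(999910861957865)/603460 ≈ 52.4*I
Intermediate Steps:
j(H) = 3 + H**2 (j(H) = 3 + H*H = 3 + H**2)
sqrt(j(d(0)) + (51981/(-219440) - 244071/X(-255))) = sqrt((3 + 5**2) + (51981/(-219440) - 244071/88)) = sqrt((3 + 25) + (51981*(-1/219440) - 244071*1/88)) = sqrt(28 + (-51981/219440 - 244071/88)) = sqrt(28 - 6695439321/2413840) = sqrt(-6627851801/2413840) = I*sqrt(999910861957865)/603460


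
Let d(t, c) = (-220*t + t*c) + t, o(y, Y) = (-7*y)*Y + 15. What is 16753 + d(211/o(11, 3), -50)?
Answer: 3675407/216 ≈ 17016.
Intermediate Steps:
o(y, Y) = 15 - 7*Y*y (o(y, Y) = -7*Y*y + 15 = 15 - 7*Y*y)
d(t, c) = -219*t + c*t (d(t, c) = (-220*t + c*t) + t = -219*t + c*t)
16753 + d(211/o(11, 3), -50) = 16753 + (211/(15 - 7*3*11))*(-219 - 50) = 16753 + (211/(15 - 231))*(-269) = 16753 + (211/(-216))*(-269) = 16753 + (211*(-1/216))*(-269) = 16753 - 211/216*(-269) = 16753 + 56759/216 = 3675407/216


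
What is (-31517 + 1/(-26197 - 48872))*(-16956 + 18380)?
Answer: -3369112335776/75069 ≈ -4.4880e+7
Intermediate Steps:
(-31517 + 1/(-26197 - 48872))*(-16956 + 18380) = (-31517 + 1/(-75069))*1424 = (-31517 - 1/75069)*1424 = -2365949674/75069*1424 = -3369112335776/75069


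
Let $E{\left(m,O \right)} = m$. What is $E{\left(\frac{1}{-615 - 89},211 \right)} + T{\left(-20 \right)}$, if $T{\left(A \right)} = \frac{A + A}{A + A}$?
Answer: $\frac{703}{704} \approx 0.99858$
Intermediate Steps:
$T{\left(A \right)} = 1$ ($T{\left(A \right)} = \frac{2 A}{2 A} = 2 A \frac{1}{2 A} = 1$)
$E{\left(\frac{1}{-615 - 89},211 \right)} + T{\left(-20 \right)} = \frac{1}{-615 - 89} + 1 = \frac{1}{-704} + 1 = - \frac{1}{704} + 1 = \frac{703}{704}$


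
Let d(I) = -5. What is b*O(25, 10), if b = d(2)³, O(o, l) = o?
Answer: -3125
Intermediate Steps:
b = -125 (b = (-5)³ = -125)
b*O(25, 10) = -125*25 = -3125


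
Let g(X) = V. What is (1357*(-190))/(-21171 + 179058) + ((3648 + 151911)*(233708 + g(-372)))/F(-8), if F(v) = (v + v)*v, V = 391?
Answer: 5749645537559227/20209536 ≈ 2.8450e+8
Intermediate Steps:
F(v) = 2*v**2 (F(v) = (2*v)*v = 2*v**2)
g(X) = 391
(1357*(-190))/(-21171 + 179058) + ((3648 + 151911)*(233708 + g(-372)))/F(-8) = (1357*(-190))/(-21171 + 179058) + ((3648 + 151911)*(233708 + 391))/((2*(-8)**2)) = -257830/157887 + (155559*234099)/((2*64)) = -257830*1/157887 + 36416206341/128 = -257830/157887 + 36416206341*(1/128) = -257830/157887 + 36416206341/128 = 5749645537559227/20209536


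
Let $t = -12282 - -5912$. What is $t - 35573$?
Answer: $-41943$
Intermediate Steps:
$t = -6370$ ($t = -12282 + 5912 = -6370$)
$t - 35573 = -6370 - 35573 = -41943$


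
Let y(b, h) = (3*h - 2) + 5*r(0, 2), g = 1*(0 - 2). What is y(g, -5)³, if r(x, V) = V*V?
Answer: 27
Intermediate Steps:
r(x, V) = V²
g = -2 (g = 1*(-2) = -2)
y(b, h) = 18 + 3*h (y(b, h) = (3*h - 2) + 5*2² = (-2 + 3*h) + 5*4 = (-2 + 3*h) + 20 = 18 + 3*h)
y(g, -5)³ = (18 + 3*(-5))³ = (18 - 15)³ = 3³ = 27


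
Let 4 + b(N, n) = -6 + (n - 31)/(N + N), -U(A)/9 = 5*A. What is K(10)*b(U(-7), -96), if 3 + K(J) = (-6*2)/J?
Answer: 6427/150 ≈ 42.847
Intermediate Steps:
U(A) = -45*A
K(J) = -3 - 12/J (K(J) = -3 + (-6*2)/J = -3 - 12/J)
b(N, n) = -10 + (-31 + n)/(2*N) (b(N, n) = -4 + (-6 + (n - 31)/(N + N)) = -4 + (-6 + (-31 + n)/((2*N))) = -4 + (-6 + (-31 + n)*(1/(2*N))) = -4 + (-6 + (-31 + n)/(2*N)) = -10 + (-31 + n)/(2*N))
K(10)*b(U(-7), -96) = (-3 - 12/10)*((-31 - 96 - (-900)*(-7))/(2*((-45*(-7))))) = (-3 - 12*1/10)*((1/2)*(-31 - 96 - 20*315)/315) = (-3 - 6/5)*((1/2)*(1/315)*(-31 - 96 - 6300)) = -21*(-6427)/(10*315) = -21/5*(-6427/630) = 6427/150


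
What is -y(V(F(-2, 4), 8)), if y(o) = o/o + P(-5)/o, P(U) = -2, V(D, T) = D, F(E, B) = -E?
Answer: 0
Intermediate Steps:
y(o) = 1 - 2/o (y(o) = o/o - 2/o = 1 - 2/o)
-y(V(F(-2, 4), 8)) = -(-2 - 1*(-2))/((-1*(-2))) = -(-2 + 2)/2 = -0/2 = -1*0 = 0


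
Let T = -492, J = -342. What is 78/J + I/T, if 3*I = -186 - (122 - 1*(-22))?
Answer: -7/1558 ≈ -0.0044929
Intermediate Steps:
I = -110 (I = (-186 - (122 - 1*(-22)))/3 = (-186 - (122 + 22))/3 = (-186 - 1*144)/3 = (-186 - 144)/3 = (1/3)*(-330) = -110)
78/J + I/T = 78/(-342) - 110/(-492) = 78*(-1/342) - 110*(-1/492) = -13/57 + 55/246 = -7/1558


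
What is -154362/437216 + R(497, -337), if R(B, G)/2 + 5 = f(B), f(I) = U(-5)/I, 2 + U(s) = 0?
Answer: -86593473/8357552 ≈ -10.361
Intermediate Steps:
U(s) = -2 (U(s) = -2 + 0 = -2)
f(I) = -2/I
R(B, G) = -10 - 4/B (R(B, G) = -10 + 2*(-2/B) = -10 - 4/B)
-154362/437216 + R(497, -337) = -154362/437216 + (-10 - 4/497) = -154362*1/437216 + (-10 - 4*1/497) = -5937/16816 + (-10 - 4/497) = -5937/16816 - 4974/497 = -86593473/8357552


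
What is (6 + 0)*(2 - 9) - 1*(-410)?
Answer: 368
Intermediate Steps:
(6 + 0)*(2 - 9) - 1*(-410) = 6*(-7) + 410 = -42 + 410 = 368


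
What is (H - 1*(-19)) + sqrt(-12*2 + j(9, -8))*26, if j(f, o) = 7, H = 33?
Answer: 52 + 26*I*sqrt(17) ≈ 52.0 + 107.2*I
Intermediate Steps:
(H - 1*(-19)) + sqrt(-12*2 + j(9, -8))*26 = (33 - 1*(-19)) + sqrt(-12*2 + 7)*26 = (33 + 19) + sqrt(-24 + 7)*26 = 52 + sqrt(-17)*26 = 52 + (I*sqrt(17))*26 = 52 + 26*I*sqrt(17)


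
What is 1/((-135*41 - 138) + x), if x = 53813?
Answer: 1/48140 ≈ 2.0773e-5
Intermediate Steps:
1/((-135*41 - 138) + x) = 1/((-135*41 - 138) + 53813) = 1/((-5535 - 138) + 53813) = 1/(-5673 + 53813) = 1/48140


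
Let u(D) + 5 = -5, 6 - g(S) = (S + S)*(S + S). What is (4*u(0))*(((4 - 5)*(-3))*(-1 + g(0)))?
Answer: -600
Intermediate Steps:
g(S) = 6 - 4*S**2 (g(S) = 6 - (S + S)*(S + S) = 6 - 2*S*2*S = 6 - 4*S**2)
u(D) = -10 (u(D) = -5 - 5 = -10)
(4*u(0))*(((4 - 5)*(-3))*(-1 + g(0))) = (4*(-10))*(((4 - 5)*(-3))*(-1 + (6 - 4*0**2))) = -40*(-1*(-3))*(-1 + (6 - 4*0)) = -120*(-1 + (6 + 0)) = -120*(-1 + 6) = -120*5 = -40*15 = -600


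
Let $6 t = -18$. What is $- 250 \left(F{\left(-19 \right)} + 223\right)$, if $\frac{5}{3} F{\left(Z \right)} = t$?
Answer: $-55300$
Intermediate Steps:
$t = -3$ ($t = \frac{1}{6} \left(-18\right) = -3$)
$F{\left(Z \right)} = - \frac{9}{5}$ ($F{\left(Z \right)} = \frac{3}{5} \left(-3\right) = - \frac{9}{5}$)
$- 250 \left(F{\left(-19 \right)} + 223\right) = - 250 \left(- \frac{9}{5} + 223\right) = \left(-250\right) \frac{1106}{5} = -55300$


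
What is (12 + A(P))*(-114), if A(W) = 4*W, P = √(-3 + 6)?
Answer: -1368 - 456*√3 ≈ -2157.8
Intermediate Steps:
P = √3 ≈ 1.7320
(12 + A(P))*(-114) = (12 + 4*√3)*(-114) = -1368 - 456*√3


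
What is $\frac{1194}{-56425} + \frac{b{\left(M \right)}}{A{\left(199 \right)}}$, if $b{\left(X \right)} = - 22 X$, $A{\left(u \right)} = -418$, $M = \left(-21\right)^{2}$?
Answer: $\frac{24860739}{1072075} \approx 23.189$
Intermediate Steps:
$M = 441$
$\frac{1194}{-56425} + \frac{b{\left(M \right)}}{A{\left(199 \right)}} = \frac{1194}{-56425} + \frac{\left(-22\right) 441}{-418} = 1194 \left(- \frac{1}{56425}\right) - - \frac{441}{19} = - \frac{1194}{56425} + \frac{441}{19} = \frac{24860739}{1072075}$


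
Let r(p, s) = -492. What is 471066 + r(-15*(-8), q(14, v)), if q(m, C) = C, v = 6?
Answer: 470574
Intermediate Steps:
471066 + r(-15*(-8), q(14, v)) = 471066 - 492 = 470574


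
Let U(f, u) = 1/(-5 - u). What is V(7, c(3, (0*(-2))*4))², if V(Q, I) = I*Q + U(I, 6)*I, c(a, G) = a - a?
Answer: 0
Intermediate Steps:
c(a, G) = 0
V(Q, I) = -I/11 + I*Q (V(Q, I) = I*Q + (-1/(5 + 6))*I = I*Q + (-1/11)*I = I*Q + (-1*1/11)*I = I*Q - I/11 = -I/11 + I*Q)
V(7, c(3, (0*(-2))*4))² = (0*(-1/11 + 7))² = (0*(76/11))² = 0² = 0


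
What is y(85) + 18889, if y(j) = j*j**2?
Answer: 633014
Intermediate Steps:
y(j) = j**3
y(85) + 18889 = 85**3 + 18889 = 614125 + 18889 = 633014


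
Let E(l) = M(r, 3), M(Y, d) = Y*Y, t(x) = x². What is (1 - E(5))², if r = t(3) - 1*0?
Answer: 6400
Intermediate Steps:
r = 9 (r = 3² - 1*0 = 9 + 0 = 9)
M(Y, d) = Y²
E(l) = 81 (E(l) = 9² = 81)
(1 - E(5))² = (1 - 1*81)² = (1 - 81)² = (-80)² = 6400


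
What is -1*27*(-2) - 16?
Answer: 38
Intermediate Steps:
-1*27*(-2) - 16 = -27*(-2) - 16 = 54 - 16 = 38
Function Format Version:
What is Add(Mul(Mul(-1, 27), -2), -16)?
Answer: 38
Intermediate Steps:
Add(Mul(Mul(-1, 27), -2), -16) = Add(Mul(-27, -2), -16) = Add(54, -16) = 38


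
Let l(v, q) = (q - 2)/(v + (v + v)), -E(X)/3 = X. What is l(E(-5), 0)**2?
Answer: 4/2025 ≈ 0.0019753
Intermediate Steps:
E(X) = -3*X
l(v, q) = (-2 + q)/(3*v) (l(v, q) = (-2 + q)/(v + 2*v) = (-2 + q)/((3*v)) = (-2 + q)*(1/(3*v)) = (-2 + q)/(3*v))
l(E(-5), 0)**2 = ((-2 + 0)/(3*((-3*(-5)))))**2 = ((1/3)*(-2)/15)**2 = ((1/3)*(1/15)*(-2))**2 = (-2/45)**2 = 4/2025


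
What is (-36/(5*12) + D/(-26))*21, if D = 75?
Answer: -9513/130 ≈ -73.177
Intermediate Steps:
(-36/(5*12) + D/(-26))*21 = (-36/(5*12) + 75/(-26))*21 = (-36/60 + 75*(-1/26))*21 = (-36*1/60 - 75/26)*21 = (-⅗ - 75/26)*21 = -453/130*21 = -9513/130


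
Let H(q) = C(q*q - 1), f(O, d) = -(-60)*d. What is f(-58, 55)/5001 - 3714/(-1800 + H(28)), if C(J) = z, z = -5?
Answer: 8176738/3008935 ≈ 2.7175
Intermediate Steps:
f(O, d) = 60*d
C(J) = -5
H(q) = -5
f(-58, 55)/5001 - 3714/(-1800 + H(28)) = (60*55)/5001 - 3714/(-1800 - 5) = 3300*(1/5001) - 3714/(-1805) = 1100/1667 - 3714*(-1/1805) = 1100/1667 + 3714/1805 = 8176738/3008935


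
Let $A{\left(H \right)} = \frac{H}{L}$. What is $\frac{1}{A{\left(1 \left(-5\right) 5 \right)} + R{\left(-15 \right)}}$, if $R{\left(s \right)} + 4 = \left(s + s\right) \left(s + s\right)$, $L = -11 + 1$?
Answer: $\frac{2}{1797} \approx 0.001113$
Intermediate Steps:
$L = -10$
$R{\left(s \right)} = -4 + 4 s^{2}$ ($R{\left(s \right)} = -4 + \left(s + s\right) \left(s + s\right) = -4 + 2 s 2 s = -4 + 4 s^{2}$)
$A{\left(H \right)} = - \frac{H}{10}$ ($A{\left(H \right)} = \frac{H}{-10} = H \left(- \frac{1}{10}\right) = - \frac{H}{10}$)
$\frac{1}{A{\left(1 \left(-5\right) 5 \right)} + R{\left(-15 \right)}} = \frac{1}{- \frac{1 \left(-5\right) 5}{10} - \left(4 - 4 \left(-15\right)^{2}\right)} = \frac{1}{- \frac{\left(-5\right) 5}{10} + \left(-4 + 4 \cdot 225\right)} = \frac{1}{\left(- \frac{1}{10}\right) \left(-25\right) + \left(-4 + 900\right)} = \frac{1}{\frac{5}{2} + 896} = \frac{1}{\frac{1797}{2}} = \frac{2}{1797}$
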